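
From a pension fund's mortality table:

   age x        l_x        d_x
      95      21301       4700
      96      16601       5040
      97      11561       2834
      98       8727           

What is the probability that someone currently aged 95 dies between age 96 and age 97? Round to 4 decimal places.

0.2366

We want 1|1q95 = (l_96 − l_97)/l_95.
This is the probability of reaching 96 but not 97, conditional on being alive at 95: (l_96 − l_97) / l_95.
= (16601 − 11561) / 21301 = 5040 / 21301 = 0.236609.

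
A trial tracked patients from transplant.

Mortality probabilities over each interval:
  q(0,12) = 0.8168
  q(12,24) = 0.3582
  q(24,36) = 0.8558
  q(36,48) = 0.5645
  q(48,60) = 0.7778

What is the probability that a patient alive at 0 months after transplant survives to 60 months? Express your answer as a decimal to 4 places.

0.0016

Chaining the interval survival probabilities: (1 − 0.8168) × (1 − 0.3582) × (1 − 0.8558) × (1 − 0.5645) × (1 − 0.7778).
= 0.1832 × 0.6418 × 0.1442 × 0.4355 × 0.2222 = 0.001641.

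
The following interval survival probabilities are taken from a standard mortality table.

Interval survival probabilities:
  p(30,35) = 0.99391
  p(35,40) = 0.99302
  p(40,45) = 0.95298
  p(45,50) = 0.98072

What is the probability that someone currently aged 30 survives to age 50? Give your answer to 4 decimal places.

Chaining the interval survival probabilities: 0.99391 × 0.99302 × 0.95298 × 0.98072.
= 0.922431.

0.9224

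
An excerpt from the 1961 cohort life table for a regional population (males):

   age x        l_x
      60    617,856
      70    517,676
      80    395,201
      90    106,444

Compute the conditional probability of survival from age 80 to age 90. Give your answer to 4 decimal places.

We want 10p80 = l_90/l_80.
The conditional survival probability is l_90/l_80 = 106,444/395,201 = 0.269341.

0.2693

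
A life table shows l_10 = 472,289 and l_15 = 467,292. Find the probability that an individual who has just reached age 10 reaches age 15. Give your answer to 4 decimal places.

The conditional survival probability is l_15/l_10 = 467,292/472,289 = 0.989420.

0.9894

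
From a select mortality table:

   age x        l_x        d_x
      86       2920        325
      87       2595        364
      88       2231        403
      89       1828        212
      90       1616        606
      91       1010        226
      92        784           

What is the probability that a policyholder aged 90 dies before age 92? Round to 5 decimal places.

0.51485

P(die before 92 | alive at 90) = 1 − l_92/l_90 = 1 − 784/1616 = (832)/1616 = 0.514851.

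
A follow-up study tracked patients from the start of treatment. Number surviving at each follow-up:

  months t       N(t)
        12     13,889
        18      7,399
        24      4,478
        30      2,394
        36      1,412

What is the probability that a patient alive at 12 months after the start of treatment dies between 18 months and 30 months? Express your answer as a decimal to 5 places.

0.36036

This is the probability of reaching 18 but not 30, conditional on being alive at 12: (N(18) − N(30)) / N(12).
= (7,399 − 2,394) / 13,889 = 5,005 / 13,889 = 0.360357.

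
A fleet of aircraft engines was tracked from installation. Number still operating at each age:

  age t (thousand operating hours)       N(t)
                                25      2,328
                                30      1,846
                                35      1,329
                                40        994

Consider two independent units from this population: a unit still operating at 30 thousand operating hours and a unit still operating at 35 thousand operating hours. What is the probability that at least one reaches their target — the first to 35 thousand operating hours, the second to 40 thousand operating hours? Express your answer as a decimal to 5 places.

0.92940

p₁ = N(35)/N(30) = 1,329/1,846 = 0.719935; p₂ = N(40)/N(35) = 994/1,329 = 0.747931.
P(at least one) = 1 − (1−p₁)(1−p₂) = 1 − 0.280065 × 0.252069 = 0.929404.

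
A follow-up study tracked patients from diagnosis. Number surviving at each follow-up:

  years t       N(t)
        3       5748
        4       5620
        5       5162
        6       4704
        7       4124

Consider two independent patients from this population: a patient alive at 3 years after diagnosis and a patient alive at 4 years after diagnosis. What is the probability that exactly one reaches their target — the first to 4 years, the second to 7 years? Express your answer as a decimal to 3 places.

0.277

p₁ = N(4)/N(3) = 5620/5748 = 0.977731; p₂ = N(7)/N(4) = 4124/5620 = 0.733808.
P(exactly one) = p₁(1−p₂) + (1−p₁)p₂ = 0.260264 + 0.016341 = 0.276605.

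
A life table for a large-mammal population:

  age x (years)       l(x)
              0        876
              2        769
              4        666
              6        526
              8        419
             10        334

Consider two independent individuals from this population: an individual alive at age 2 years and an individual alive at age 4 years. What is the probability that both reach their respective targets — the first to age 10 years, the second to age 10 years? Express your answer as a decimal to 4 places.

p₁ = l(10)/l(2) = 334/769 = 0.434330; p₂ = l(10)/l(4) = 334/666 = 0.501502.
P(both) = p₁ × p₂ = 0.434330 × 0.501502 = 0.217817.

0.2178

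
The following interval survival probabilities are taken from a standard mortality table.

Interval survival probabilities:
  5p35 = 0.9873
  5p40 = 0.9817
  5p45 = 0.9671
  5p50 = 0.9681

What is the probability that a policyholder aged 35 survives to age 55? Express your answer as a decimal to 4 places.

Survival from 35 to 55 is the product of surviving each interval: 0.9873 × 0.9817 × 0.9671 × 0.9681.
= 0.907443.

0.9074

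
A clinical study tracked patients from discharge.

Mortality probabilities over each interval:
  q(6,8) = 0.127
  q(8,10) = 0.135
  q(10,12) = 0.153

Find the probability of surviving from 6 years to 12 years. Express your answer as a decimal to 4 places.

Survival from 6 to 12 is the product of surviving each interval: (1 − 0.127) × (1 − 0.135) × (1 − 0.153).
= 0.873 × 0.865 × 0.847 = 0.639608.

0.6396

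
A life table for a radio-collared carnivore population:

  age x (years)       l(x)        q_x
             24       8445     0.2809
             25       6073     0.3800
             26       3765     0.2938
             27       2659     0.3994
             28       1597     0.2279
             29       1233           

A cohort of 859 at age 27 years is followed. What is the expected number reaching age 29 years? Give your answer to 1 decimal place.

The relevant probability is 1233/2659 = 0.463708.
Expected number = 859 × 0.463708 = 398.3.

398.3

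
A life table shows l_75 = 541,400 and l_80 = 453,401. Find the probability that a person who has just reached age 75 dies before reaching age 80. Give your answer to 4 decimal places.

0.1625

P(die before 80 | alive at 75) = 1 − l_80/l_75 = 1 − 453,401/541,400 = (87,999)/541,400 = 0.162540.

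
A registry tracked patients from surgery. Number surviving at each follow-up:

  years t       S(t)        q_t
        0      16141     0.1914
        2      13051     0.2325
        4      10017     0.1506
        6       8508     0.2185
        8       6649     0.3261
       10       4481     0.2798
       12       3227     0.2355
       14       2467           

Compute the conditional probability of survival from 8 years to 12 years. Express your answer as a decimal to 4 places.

0.4853

The conditional survival probability is S(12)/S(8) = 3227/6649 = 0.485336.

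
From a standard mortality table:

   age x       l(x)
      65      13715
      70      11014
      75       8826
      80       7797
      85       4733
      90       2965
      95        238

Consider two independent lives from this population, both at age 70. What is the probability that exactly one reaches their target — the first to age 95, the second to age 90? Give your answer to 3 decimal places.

p₁ = l(95)/l(70) = 238/11014 = 0.021609; p₂ = l(90)/l(70) = 2965/11014 = 0.269203.
P(exactly one) = p₁(1−p₂) + (1−p₁)p₂ = 0.015792 + 0.263386 = 0.279178.

0.279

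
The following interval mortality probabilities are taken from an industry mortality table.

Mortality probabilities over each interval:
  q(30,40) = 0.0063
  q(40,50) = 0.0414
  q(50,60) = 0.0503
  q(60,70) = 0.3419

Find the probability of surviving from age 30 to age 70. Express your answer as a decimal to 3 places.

0.595

The overall survival probability is (1 − 0.0063) × (1 − 0.0414) × (1 − 0.0503) × (1 − 0.3419).
= 0.9937 × 0.9586 × 0.9497 × 0.6581 = 0.595348.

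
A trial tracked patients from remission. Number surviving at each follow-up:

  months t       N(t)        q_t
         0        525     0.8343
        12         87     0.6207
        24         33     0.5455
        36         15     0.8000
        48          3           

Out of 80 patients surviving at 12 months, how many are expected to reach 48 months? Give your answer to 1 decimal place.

The relevant probability is 3/87 = 0.034483.
Expected number = 80 × 0.034483 = 2.8.

2.8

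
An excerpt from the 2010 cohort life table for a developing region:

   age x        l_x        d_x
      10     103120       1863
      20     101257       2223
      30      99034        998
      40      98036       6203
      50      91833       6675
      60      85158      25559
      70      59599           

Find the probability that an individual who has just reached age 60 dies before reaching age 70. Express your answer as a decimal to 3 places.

0.300

P(die before 70 | alive at 60) = 1 − l_70/l_60 = 1 − 59599/85158 = (25559)/85158 = 0.300136.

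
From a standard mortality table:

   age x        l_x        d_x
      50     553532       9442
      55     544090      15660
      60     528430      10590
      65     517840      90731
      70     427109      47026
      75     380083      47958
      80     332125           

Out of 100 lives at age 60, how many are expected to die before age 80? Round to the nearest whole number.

The relevant probability is 1 − 332125/528430 = 0.371487.
Expected number = 100 × 0.371487 = 37.

37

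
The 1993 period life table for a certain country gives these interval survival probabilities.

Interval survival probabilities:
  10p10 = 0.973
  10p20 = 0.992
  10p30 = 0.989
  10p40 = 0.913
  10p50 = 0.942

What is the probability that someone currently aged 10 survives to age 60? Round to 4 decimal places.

Survival from 10 to 60 is the product of surviving each interval: 0.973 × 0.992 × 0.989 × 0.913 × 0.942.
= 0.820999.

0.8210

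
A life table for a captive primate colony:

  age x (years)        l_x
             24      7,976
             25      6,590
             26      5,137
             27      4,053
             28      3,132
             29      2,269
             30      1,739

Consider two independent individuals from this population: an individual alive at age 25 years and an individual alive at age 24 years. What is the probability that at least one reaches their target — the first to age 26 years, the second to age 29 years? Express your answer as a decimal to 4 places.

0.8422

p₁ = l_26/l_25 = 5,137/6,590 = 0.779514; p₂ = l_29/l_24 = 2,269/7,976 = 0.284478.
P(at least one) = 1 − (1−p₁)(1−p₂) = 1 − 0.220486 × 0.715522 = 0.842237.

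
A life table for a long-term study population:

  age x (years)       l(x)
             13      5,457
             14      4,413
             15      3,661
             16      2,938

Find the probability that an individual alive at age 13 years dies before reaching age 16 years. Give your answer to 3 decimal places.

0.462

P(die before 16 | alive at 13) = 1 − l(16)/l(13) = 1 − 2,938/5,457 = (2,519)/5,457 = 0.461609.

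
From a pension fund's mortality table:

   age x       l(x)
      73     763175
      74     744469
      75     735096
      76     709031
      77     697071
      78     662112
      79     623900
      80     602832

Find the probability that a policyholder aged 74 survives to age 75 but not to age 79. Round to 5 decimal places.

0.14936

This is the probability of reaching 75 but not 79, conditional on being alive at 74: (l(75) − l(79)) / l(74).
= (735096 − 623900) / 744469 = 111196 / 744469 = 0.149363.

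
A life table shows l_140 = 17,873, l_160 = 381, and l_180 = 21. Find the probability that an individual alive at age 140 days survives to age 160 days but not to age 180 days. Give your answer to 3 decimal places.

0.020

This is the probability of reaching 160 but not 180, conditional on being alive at 140: (l_160 − l_180) / l_140.
= (381 − 21) / 17,873 = 360 / 17,873 = 0.020142.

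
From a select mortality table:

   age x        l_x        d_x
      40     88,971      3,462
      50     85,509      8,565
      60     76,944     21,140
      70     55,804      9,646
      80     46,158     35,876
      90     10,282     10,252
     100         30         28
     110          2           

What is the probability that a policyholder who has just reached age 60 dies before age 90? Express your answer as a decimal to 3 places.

P(die before 90 | alive at 60) = 1 − l_90/l_60 = 1 − 10,282/76,944 = (66,662)/76,944 = 0.866370.

0.866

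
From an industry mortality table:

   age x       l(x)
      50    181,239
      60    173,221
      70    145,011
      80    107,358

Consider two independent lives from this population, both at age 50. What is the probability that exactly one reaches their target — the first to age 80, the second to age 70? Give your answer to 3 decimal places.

p₁ = l(80)/l(50) = 107,358/181,239 = 0.592356; p₂ = l(70)/l(50) = 145,011/181,239 = 0.800109.
P(exactly one) = p₁(1−p₂) + (1−p₁)p₂ = 0.118407 + 0.326160 = 0.444566.

0.445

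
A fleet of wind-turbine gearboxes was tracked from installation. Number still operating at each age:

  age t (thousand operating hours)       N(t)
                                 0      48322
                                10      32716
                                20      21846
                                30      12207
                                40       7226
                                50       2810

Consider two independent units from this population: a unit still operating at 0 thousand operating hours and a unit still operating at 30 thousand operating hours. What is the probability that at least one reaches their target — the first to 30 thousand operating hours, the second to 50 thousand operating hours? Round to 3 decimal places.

0.425

p₁ = N(30)/N(0) = 12207/48322 = 0.252618; p₂ = N(50)/N(30) = 2810/12207 = 0.230196.
P(at least one) = 1 − (1−p₁)(1−p₂) = 1 − 0.747382 × 0.769804 = 0.424662.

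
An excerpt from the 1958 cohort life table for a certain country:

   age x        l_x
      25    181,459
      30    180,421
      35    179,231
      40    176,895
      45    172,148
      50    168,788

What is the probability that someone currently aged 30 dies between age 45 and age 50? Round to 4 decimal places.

0.0186

We want 15|5q30 = (l_45 − l_50)/l_30.
This is the probability of reaching 45 but not 50, conditional on being alive at 30: (l_45 − l_50) / l_30.
= (172,148 − 168,788) / 180,421 = 3,360 / 180,421 = 0.018623.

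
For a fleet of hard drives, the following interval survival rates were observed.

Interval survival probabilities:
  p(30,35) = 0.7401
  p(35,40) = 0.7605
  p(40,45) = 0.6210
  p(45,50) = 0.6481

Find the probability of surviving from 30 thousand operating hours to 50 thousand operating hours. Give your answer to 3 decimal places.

0.227

Chaining the interval survival probabilities: 0.7401 × 0.7605 × 0.6210 × 0.6481.
= 0.226529.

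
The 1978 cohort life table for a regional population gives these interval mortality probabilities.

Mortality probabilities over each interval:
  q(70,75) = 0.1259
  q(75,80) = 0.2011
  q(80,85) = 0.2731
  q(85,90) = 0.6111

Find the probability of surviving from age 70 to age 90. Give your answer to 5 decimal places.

0.19741

P(survive 70→90) = (1 − 0.1259) × (1 − 0.2011) × (1 − 0.2731) × (1 − 0.6111).
= 0.8741 × 0.7989 × 0.7269 × 0.3889 = 0.197409.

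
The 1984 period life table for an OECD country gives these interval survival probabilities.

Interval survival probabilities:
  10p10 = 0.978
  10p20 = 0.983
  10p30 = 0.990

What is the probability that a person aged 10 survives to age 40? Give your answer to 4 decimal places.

0.9518

Survival from 10 to 40 is the product of surviving each interval: 0.978 × 0.983 × 0.990.
= 0.951760.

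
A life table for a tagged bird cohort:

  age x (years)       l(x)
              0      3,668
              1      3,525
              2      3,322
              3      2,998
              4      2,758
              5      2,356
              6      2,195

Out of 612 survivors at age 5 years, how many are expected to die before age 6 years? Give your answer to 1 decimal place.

41.8

The relevant probability is 1 − 2,195/2,356 = 0.068336.
Expected number = 612 × 0.068336 = 41.8.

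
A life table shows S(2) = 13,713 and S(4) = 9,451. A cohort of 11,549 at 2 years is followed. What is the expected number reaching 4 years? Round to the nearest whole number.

The relevant probability is 9,451/13,713 = 0.689200.
Expected number = 11,549 × 0.689200 = 7960.

7960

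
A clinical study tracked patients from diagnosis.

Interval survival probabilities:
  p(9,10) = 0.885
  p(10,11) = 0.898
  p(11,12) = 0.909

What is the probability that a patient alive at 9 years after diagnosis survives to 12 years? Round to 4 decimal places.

0.7224

The overall survival probability is 0.885 × 0.898 × 0.909.
= 0.722410.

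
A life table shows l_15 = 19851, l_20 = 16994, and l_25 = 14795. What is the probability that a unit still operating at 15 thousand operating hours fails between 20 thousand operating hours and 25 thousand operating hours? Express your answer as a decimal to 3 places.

0.111

This is the probability of reaching 20 but not 25, conditional on being operational at 15: (l_20 − l_25) / l_15.
= (16994 − 14795) / 19851 = 2199 / 19851 = 0.110775.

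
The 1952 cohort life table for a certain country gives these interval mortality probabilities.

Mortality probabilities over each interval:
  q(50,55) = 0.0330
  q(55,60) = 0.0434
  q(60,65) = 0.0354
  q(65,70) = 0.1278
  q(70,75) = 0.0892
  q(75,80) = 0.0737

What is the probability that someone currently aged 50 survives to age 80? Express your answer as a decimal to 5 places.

Survival from 50 to 80 is the product of surviving each interval: (1 − 0.0330) × (1 − 0.0434) × (1 − 0.0354) × (1 − 0.1278) × (1 − 0.0892) × (1 − 0.0737).
= 0.9670 × 0.9566 × 0.9646 × 0.8722 × 0.9108 × 0.9263 = 0.656591.

0.65659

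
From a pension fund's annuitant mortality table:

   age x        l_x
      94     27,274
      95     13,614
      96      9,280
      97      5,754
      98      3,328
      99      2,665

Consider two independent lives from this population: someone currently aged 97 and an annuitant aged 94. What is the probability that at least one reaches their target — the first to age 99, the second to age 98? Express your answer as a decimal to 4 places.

0.5287

p₁ = l_99/l_97 = 2,665/5,754 = 0.463156; p₂ = l_98/l_94 = 3,328/27,274 = 0.122021.
P(at least one) = 1 − (1−p₁)(1−p₂) = 1 − 0.536844 × 0.877979 = 0.528662.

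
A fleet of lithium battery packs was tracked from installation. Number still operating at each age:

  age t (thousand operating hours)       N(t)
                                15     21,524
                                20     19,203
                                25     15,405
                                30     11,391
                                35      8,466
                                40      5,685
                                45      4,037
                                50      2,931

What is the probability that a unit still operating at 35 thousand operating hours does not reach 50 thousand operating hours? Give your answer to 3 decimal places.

P(fail before 50 | operational at 35) = 1 − N(50)/N(35) = 1 − 2,931/8,466 = (5,535)/8,466 = 0.653792.

0.654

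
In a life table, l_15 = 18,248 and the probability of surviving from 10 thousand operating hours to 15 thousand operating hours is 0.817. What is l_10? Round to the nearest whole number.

22335

l_10 = l_15 / p = 18,248 / 0.817 = 22335.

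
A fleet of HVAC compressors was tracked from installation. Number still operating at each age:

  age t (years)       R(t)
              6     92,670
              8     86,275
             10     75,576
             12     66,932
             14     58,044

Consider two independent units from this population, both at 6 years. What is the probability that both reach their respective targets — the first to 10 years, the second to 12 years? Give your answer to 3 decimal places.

p₁ = R(10)/R(6) = 75,576/92,670 = 0.815539; p₂ = R(12)/R(6) = 66,932/92,670 = 0.722262.
P(both) = p₁ × p₂ = 0.815539 × 0.722262 = 0.589033.

0.589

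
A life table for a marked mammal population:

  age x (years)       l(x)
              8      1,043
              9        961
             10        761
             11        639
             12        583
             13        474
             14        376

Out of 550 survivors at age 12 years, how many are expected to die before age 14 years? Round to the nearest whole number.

The relevant probability is 1 − 376/583 = 0.355060.
Expected number = 550 × 0.355060 = 195.

195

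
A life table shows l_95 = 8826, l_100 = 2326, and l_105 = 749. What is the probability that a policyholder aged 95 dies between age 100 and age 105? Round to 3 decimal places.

This is the probability of reaching 100 but not 105, conditional on being alive at 95: (l_100 − l_105) / l_95.
= (2326 − 749) / 8826 = 1577 / 8826 = 0.178677.

0.179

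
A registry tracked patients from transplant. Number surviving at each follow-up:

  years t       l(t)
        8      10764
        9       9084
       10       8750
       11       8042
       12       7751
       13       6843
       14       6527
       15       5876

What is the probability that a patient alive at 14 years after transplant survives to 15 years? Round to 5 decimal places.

The conditional survival probability is l(15)/l(14) = 5876/6527 = 0.900260.

0.90026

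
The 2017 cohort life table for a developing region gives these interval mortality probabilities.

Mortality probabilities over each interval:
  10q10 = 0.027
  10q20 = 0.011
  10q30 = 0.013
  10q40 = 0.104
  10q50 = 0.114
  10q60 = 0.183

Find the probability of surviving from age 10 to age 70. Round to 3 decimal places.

0.616

The overall survival probability is (1 − 0.027) × (1 − 0.011) × (1 − 0.013) × (1 − 0.104) × (1 − 0.114) × (1 − 0.183).
= 0.973 × 0.989 × 0.987 × 0.896 × 0.886 × 0.817 = 0.616013.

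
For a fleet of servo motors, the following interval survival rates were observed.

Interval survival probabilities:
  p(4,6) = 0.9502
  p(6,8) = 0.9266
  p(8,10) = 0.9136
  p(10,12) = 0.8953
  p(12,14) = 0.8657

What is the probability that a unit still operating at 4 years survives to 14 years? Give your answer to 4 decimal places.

0.6234

The overall survival probability is 0.9502 × 0.9266 × 0.9136 × 0.8953 × 0.8657.
= 0.623447.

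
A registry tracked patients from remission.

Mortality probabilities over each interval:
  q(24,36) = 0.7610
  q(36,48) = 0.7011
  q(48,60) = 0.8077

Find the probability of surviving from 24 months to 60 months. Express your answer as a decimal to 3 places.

The overall survival probability is (1 − 0.7610) × (1 − 0.7011) × (1 − 0.8077).
= 0.2390 × 0.2989 × 0.1923 = 0.013737.

0.014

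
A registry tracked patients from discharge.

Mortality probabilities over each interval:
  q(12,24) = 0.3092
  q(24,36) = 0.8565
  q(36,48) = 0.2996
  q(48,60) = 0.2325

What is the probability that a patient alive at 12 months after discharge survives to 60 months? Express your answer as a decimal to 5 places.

Survival from 12 to 60 is the product of surviving each interval: (1 − 0.3092) × (1 − 0.8565) × (1 − 0.2996) × (1 − 0.2325).
= 0.6908 × 0.1435 × 0.7004 × 0.7675 = 0.053288.

0.05329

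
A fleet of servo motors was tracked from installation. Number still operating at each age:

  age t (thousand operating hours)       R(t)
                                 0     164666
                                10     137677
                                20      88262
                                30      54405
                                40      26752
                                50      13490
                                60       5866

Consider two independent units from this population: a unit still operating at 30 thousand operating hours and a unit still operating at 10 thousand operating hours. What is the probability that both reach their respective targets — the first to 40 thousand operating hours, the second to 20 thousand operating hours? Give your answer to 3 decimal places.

p₁ = R(40)/R(30) = 26752/54405 = 0.491720; p₂ = R(20)/R(10) = 88262/137677 = 0.641080.
P(both) = p₁ × p₂ = 0.491720 × 0.641080 = 0.315232.

0.315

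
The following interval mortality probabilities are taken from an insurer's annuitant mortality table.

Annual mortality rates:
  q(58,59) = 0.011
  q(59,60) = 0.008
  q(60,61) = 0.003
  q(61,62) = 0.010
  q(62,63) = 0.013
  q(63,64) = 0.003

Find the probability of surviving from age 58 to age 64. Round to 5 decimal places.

P(survive 58→64) = (1 − 0.011) × (1 − 0.008) × (1 − 0.003) × (1 − 0.010) × (1 − 0.013) × (1 − 0.003).
= 0.989 × 0.992 × 0.997 × 0.990 × 0.987 × 0.997 = 0.952907.

0.95291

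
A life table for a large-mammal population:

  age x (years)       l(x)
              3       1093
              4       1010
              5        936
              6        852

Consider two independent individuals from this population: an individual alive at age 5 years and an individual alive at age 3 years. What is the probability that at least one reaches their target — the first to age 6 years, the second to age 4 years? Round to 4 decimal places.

0.9932

p₁ = l(6)/l(5) = 852/936 = 0.910256; p₂ = l(4)/l(3) = 1010/1093 = 0.924062.
P(at least one) = 1 − (1−p₁)(1−p₂) = 1 − 0.089744 × 0.075938 = 0.993185.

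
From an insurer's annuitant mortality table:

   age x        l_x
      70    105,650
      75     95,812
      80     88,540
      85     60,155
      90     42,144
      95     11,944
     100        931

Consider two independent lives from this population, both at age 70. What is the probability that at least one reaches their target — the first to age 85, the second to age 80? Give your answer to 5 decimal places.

p₁ = l_85/l_70 = 60,155/105,650 = 0.569380; p₂ = l_80/l_70 = 88,540/105,650 = 0.838050.
P(at least one) = 1 − (1−p₁)(1−p₂) = 1 − 0.430620 × 0.161950 = 0.930261.

0.93026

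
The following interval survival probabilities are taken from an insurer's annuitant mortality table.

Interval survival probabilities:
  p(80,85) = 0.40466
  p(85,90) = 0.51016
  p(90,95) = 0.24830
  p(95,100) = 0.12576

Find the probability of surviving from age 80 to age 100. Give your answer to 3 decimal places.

Chaining the interval survival probabilities: 0.40466 × 0.51016 × 0.24830 × 0.12576.
= 0.006446.

0.006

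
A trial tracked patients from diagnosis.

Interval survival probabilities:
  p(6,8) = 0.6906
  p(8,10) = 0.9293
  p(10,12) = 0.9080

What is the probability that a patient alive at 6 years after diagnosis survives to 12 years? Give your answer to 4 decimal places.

Chaining the interval survival probabilities: 0.6906 × 0.9293 × 0.9080.
= 0.582731.

0.5827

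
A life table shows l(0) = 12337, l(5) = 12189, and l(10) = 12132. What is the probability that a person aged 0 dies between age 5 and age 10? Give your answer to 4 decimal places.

This is the probability of reaching 5 but not 10, conditional on being alive at 0: (l(5) − l(10)) / l(0).
= (12189 − 12132) / 12337 = 57 / 12337 = 0.004620.

0.0046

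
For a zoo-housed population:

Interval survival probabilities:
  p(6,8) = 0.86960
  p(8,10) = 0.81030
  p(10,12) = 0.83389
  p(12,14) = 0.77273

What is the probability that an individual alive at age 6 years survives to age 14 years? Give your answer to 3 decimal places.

Survival from 6 to 14 is the product of surviving each interval: 0.86960 × 0.81030 × 0.83389 × 0.77273.
= 0.454048.

0.454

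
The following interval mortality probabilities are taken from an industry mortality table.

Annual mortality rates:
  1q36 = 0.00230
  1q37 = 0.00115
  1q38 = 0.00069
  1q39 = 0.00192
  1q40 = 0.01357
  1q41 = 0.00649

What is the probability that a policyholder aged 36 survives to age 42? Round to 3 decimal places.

The overall survival probability is (1 − 0.00230) × (1 − 0.00115) × (1 − 0.00069) × (1 − 0.00192) × (1 − 0.01357) × (1 − 0.00649).
= 0.99770 × 0.99885 × 0.99931 × 0.99808 × 0.98643 × 0.99351 = 0.974102.

0.974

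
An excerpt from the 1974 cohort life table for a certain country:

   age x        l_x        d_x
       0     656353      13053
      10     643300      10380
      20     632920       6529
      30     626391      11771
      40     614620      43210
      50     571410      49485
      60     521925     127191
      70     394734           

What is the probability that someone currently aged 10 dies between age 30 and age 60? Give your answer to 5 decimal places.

0.16239

This is the probability of reaching 30 but not 60, conditional on being alive at 10: (l_30 − l_60) / l_10.
= (626391 − 521925) / 643300 = 104466 / 643300 = 0.162391.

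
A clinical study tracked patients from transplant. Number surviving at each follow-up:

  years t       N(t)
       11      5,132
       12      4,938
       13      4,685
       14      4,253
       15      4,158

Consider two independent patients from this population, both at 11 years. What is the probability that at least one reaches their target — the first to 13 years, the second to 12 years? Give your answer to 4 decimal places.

0.9967

p₁ = N(13)/N(11) = 4,685/5,132 = 0.912899; p₂ = N(12)/N(11) = 4,938/5,132 = 0.962198.
P(at least one) = 1 − (1−p₁)(1−p₂) = 1 − 0.087101 × 0.037802 = 0.996707.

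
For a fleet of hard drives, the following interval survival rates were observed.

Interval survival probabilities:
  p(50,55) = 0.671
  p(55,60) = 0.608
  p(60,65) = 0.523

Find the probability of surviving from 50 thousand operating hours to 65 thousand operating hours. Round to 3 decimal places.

P(survive 50→65) = 0.671 × 0.608 × 0.523.
= 0.213367.

0.213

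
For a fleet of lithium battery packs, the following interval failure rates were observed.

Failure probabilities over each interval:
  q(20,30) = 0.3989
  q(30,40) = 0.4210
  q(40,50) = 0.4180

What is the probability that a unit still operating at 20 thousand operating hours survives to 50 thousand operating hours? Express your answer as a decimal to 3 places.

The overall survival probability is (1 − 0.3989) × (1 − 0.4210) × (1 − 0.4180).
= 0.6011 × 0.5790 × 0.5820 = 0.202557.

0.203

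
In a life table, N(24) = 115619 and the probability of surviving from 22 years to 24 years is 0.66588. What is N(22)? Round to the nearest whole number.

N(22) = N(24) / p = 115619 / 0.66588 = 173633.

173633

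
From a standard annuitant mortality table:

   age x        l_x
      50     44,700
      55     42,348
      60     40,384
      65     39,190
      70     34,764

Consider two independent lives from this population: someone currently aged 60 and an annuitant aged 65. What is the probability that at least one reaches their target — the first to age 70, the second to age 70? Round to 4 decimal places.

p₁ = l_70/l_60 = 34,764/40,384 = 0.860836; p₂ = l_70/l_65 = 34,764/39,190 = 0.887063.
P(at least one) = 1 − (1−p₁)(1−p₂) = 1 − 0.139164 × 0.112937 = 0.984283.

0.9843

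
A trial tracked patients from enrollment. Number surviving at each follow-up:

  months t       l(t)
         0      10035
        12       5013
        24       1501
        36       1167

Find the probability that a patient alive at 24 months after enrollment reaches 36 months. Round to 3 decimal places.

0.777

The conditional survival probability is l(36)/l(24) = 1167/1501 = 0.777482.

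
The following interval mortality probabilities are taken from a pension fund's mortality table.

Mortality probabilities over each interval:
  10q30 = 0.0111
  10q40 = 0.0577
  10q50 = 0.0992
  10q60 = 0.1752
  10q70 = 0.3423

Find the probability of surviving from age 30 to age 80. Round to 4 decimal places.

0.4554

The overall survival probability is (1 − 0.0111) × (1 − 0.0577) × (1 − 0.0992) × (1 − 0.1752) × (1 − 0.3423).
= 0.9889 × 0.9423 × 0.9008 × 0.8248 × 0.6577 = 0.455351.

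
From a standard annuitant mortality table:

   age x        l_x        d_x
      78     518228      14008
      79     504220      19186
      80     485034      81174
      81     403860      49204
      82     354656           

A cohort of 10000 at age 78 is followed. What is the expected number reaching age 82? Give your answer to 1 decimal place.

6843.6

The relevant probability is 354656/518228 = 0.684363.
Expected number = 10000 × 0.684363 = 6843.6.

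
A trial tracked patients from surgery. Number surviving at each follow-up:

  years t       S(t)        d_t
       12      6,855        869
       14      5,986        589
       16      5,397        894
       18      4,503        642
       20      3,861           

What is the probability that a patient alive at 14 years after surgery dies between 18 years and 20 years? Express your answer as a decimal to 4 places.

0.1073

This is the probability of reaching 18 but not 20, conditional on being alive at 14: (S(18) − S(20)) / S(14).
= (4,503 − 3,861) / 5,986 = 642 / 5,986 = 0.107250.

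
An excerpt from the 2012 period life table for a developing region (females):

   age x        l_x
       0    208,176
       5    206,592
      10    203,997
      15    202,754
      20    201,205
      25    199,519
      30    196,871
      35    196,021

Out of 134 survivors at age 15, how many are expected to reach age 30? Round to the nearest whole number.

130

The relevant probability is 196,871/202,754 = 0.970985.
Expected number = 134 × 0.970985 = 130.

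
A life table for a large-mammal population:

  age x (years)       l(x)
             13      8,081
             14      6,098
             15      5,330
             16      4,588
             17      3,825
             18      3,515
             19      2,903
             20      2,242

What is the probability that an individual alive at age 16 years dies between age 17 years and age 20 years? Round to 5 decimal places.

This is the probability of reaching 17 but not 20, conditional on being alive at 16: (l(17) − l(20)) / l(16).
= (3,825 − 2,242) / 4,588 = 1,583 / 4,588 = 0.345031.

0.34503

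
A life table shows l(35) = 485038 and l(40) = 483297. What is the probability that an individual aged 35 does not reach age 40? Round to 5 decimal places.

P(die before 40 | alive at 35) = 1 − l(40)/l(35) = 1 − 483297/485038 = (1741)/485038 = 0.003589.

0.00359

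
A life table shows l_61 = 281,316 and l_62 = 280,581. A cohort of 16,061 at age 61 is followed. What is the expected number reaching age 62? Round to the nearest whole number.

16019

The relevant probability is 280,581/281,316 = 0.997387.
Expected number = 16,061 × 0.997387 = 16019.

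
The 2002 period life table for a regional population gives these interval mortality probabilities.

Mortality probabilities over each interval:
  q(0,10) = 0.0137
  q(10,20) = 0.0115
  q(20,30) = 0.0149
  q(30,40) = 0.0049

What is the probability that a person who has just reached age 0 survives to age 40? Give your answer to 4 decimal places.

0.9557

Chaining the interval survival probabilities: (1 − 0.0137) × (1 − 0.0115) × (1 − 0.0149) × (1 − 0.0049).
= 0.9863 × 0.9885 × 0.9851 × 0.9951 = 0.955725.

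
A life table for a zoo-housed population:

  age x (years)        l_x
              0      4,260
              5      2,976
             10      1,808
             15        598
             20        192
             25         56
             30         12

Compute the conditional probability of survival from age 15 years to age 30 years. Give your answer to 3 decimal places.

0.020

The conditional survival probability is l_30/l_15 = 12/598 = 0.020067.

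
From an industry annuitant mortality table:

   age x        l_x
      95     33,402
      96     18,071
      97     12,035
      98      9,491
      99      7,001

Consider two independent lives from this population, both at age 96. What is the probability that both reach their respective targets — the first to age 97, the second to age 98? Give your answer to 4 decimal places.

0.3498

p₁ = l_97/l_96 = 12,035/18,071 = 0.665984; p₂ = l_98/l_96 = 9,491/18,071 = 0.525206.
P(both) = p₁ × p₂ = 0.665984 × 0.525206 = 0.349779.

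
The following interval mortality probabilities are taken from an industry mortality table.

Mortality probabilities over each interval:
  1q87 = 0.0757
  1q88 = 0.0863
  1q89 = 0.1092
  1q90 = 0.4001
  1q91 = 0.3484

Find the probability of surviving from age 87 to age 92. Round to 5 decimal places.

5p87 = (1 − 0.0757) × (1 − 0.0863) × (1 − 0.1092) × (1 − 0.4001) × (1 − 0.3484).
= 0.9243 × 0.9137 × 0.8908 × 0.5999 × 0.6516 = 0.294074.

0.29407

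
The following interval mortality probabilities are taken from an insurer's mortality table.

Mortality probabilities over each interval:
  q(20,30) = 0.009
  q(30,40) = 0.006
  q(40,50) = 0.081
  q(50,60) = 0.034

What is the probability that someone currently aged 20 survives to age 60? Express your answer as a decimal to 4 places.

0.8745

Survival from 20 to 60 is the product of surviving each interval: (1 − 0.009) × (1 − 0.006) × (1 − 0.081) × (1 − 0.034).
= 0.991 × 0.994 × 0.919 × 0.966 = 0.874486.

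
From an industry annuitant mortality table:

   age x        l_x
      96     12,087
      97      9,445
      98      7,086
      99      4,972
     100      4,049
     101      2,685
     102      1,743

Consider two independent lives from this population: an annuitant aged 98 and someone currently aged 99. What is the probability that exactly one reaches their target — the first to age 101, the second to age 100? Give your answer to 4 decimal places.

0.5761

p₁ = l_101/l_98 = 2,685/7,086 = 0.378916; p₂ = l_100/l_99 = 4,049/4,972 = 0.814360.
P(exactly one) = p₁(1−p₂) + (1−p₁)p₂ = 0.070342 + 0.505786 = 0.576128.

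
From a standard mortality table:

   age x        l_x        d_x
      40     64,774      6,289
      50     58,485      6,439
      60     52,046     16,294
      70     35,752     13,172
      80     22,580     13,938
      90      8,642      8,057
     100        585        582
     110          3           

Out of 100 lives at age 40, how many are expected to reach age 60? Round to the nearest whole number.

80

The relevant probability is 52,046/64,774 = 0.803501.
Expected number = 100 × 0.803501 = 80.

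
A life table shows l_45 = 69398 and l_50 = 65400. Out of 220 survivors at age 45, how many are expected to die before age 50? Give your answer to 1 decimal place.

The relevant probability is 1 − 65400/69398 = 0.057610.
Expected number = 220 × 0.057610 = 12.7.

12.7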